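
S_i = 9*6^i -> [9, 54, 324, 1944, 11664]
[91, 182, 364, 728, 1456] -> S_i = 91*2^i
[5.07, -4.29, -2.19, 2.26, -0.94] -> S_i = Random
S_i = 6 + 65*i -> [6, 71, 136, 201, 266]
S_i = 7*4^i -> [7, 28, 112, 448, 1792]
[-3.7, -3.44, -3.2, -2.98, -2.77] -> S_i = -3.70*0.93^i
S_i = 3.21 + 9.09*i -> [3.21, 12.3, 21.39, 30.48, 39.57]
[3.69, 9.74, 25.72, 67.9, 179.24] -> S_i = 3.69*2.64^i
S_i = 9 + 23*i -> [9, 32, 55, 78, 101]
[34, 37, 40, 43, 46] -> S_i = 34 + 3*i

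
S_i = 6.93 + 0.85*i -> [6.93, 7.78, 8.63, 9.48, 10.33]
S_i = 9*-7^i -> [9, -63, 441, -3087, 21609]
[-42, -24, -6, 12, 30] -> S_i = -42 + 18*i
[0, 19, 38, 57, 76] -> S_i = 0 + 19*i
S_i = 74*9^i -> [74, 666, 5994, 53946, 485514]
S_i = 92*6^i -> [92, 552, 3312, 19872, 119232]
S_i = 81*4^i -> [81, 324, 1296, 5184, 20736]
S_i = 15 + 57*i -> [15, 72, 129, 186, 243]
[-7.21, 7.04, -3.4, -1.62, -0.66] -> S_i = Random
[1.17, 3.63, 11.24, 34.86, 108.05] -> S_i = 1.17*3.10^i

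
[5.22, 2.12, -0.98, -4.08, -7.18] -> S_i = 5.22 + -3.10*i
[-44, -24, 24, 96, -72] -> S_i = Random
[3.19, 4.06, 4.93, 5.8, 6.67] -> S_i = 3.19 + 0.87*i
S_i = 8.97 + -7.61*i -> [8.97, 1.36, -6.25, -13.86, -21.47]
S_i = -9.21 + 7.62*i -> [-9.21, -1.59, 6.03, 13.65, 21.27]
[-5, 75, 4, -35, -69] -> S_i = Random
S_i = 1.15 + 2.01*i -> [1.15, 3.16, 5.17, 7.18, 9.19]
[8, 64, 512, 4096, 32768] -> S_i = 8*8^i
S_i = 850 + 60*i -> [850, 910, 970, 1030, 1090]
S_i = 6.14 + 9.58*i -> [6.14, 15.72, 25.3, 34.88, 44.46]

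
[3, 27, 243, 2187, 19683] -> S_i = 3*9^i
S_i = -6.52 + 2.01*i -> [-6.52, -4.51, -2.5, -0.49, 1.52]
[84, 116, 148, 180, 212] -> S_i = 84 + 32*i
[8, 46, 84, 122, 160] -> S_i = 8 + 38*i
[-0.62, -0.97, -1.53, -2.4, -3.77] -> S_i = -0.62*1.57^i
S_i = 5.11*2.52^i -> [5.11, 12.88, 32.45, 81.78, 206.07]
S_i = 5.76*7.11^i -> [5.76, 40.95, 291.18, 2070.29, 14719.77]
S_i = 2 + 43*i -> [2, 45, 88, 131, 174]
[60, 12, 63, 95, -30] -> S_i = Random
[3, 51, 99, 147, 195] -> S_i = 3 + 48*i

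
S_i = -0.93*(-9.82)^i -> [-0.93, 9.13, -89.68, 880.68, -8648.26]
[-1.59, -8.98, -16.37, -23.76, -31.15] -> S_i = -1.59 + -7.39*i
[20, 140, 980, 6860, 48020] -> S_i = 20*7^i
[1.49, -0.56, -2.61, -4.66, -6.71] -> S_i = 1.49 + -2.05*i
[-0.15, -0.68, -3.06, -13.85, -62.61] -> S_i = -0.15*4.52^i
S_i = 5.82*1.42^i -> [5.82, 8.26, 11.74, 16.66, 23.66]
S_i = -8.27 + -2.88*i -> [-8.27, -11.15, -14.03, -16.91, -19.79]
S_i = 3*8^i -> [3, 24, 192, 1536, 12288]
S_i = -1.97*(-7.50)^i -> [-1.97, 14.78, -110.81, 831.09, -6233.2]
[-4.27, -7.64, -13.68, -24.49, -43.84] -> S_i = -4.27*1.79^i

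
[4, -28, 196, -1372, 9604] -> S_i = 4*-7^i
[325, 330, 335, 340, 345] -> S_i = 325 + 5*i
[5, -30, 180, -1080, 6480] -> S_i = 5*-6^i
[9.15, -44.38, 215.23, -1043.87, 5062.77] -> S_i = 9.15*(-4.85)^i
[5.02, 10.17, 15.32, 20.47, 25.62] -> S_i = 5.02 + 5.15*i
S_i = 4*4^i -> [4, 16, 64, 256, 1024]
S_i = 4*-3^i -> [4, -12, 36, -108, 324]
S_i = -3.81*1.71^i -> [-3.81, -6.52, -11.14, -19.05, -32.58]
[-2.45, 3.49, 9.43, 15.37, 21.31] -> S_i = -2.45 + 5.94*i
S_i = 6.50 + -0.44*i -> [6.5, 6.06, 5.62, 5.18, 4.74]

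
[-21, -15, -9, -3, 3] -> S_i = -21 + 6*i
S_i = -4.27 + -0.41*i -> [-4.27, -4.68, -5.09, -5.5, -5.91]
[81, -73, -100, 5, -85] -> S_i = Random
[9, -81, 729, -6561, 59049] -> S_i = 9*-9^i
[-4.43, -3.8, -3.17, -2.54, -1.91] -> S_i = -4.43 + 0.63*i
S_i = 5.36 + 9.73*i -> [5.36, 15.09, 24.82, 34.55, 44.28]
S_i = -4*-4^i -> [-4, 16, -64, 256, -1024]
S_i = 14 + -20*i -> [14, -6, -26, -46, -66]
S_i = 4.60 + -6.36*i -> [4.6, -1.76, -8.12, -14.48, -20.84]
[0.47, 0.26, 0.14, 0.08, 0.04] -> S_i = 0.47*0.55^i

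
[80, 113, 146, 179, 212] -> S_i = 80 + 33*i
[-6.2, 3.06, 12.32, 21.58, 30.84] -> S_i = -6.20 + 9.26*i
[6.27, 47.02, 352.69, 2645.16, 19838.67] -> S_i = 6.27*7.50^i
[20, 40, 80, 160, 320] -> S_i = 20*2^i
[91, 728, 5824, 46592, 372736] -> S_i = 91*8^i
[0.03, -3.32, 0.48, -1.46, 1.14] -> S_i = Random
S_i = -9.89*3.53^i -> [-9.89, -34.91, -123.24, -435.03, -1535.66]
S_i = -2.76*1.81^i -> [-2.76, -5.0, -9.04, -16.37, -29.62]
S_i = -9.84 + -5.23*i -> [-9.84, -15.07, -20.3, -25.53, -30.76]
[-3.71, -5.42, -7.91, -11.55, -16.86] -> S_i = -3.71*1.46^i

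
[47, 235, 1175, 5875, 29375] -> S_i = 47*5^i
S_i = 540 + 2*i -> [540, 542, 544, 546, 548]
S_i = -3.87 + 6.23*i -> [-3.87, 2.36, 8.59, 14.82, 21.05]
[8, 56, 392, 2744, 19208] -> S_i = 8*7^i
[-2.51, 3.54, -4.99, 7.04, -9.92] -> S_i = -2.51*(-1.41)^i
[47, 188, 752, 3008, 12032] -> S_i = 47*4^i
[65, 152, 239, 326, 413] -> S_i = 65 + 87*i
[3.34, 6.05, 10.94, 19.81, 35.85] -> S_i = 3.34*1.81^i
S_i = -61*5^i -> [-61, -305, -1525, -7625, -38125]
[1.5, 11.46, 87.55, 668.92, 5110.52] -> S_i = 1.50*7.64^i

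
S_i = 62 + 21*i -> [62, 83, 104, 125, 146]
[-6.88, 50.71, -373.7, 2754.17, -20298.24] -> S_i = -6.88*(-7.37)^i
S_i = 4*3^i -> [4, 12, 36, 108, 324]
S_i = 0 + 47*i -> [0, 47, 94, 141, 188]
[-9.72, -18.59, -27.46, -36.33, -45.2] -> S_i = -9.72 + -8.87*i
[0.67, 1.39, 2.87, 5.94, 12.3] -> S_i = 0.67*2.07^i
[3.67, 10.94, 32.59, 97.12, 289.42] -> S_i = 3.67*2.98^i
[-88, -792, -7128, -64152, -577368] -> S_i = -88*9^i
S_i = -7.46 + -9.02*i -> [-7.46, -16.48, -25.5, -34.52, -43.54]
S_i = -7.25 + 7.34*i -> [-7.25, 0.09, 7.43, 14.77, 22.11]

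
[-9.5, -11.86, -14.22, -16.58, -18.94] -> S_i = -9.50 + -2.36*i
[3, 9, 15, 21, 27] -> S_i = 3 + 6*i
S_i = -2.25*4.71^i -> [-2.25, -10.6, -49.91, -235.1, -1107.3]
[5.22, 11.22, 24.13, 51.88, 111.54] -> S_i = 5.22*2.15^i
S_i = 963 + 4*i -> [963, 967, 971, 975, 979]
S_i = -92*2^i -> [-92, -184, -368, -736, -1472]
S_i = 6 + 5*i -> [6, 11, 16, 21, 26]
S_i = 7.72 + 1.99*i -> [7.72, 9.71, 11.7, 13.69, 15.68]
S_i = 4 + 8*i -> [4, 12, 20, 28, 36]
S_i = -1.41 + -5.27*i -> [-1.41, -6.68, -11.95, -17.22, -22.49]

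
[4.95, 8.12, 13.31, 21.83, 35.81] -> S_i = 4.95*1.64^i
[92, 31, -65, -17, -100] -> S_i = Random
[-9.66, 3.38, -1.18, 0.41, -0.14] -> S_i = -9.66*(-0.35)^i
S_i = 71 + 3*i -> [71, 74, 77, 80, 83]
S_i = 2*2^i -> [2, 4, 8, 16, 32]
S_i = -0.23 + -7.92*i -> [-0.23, -8.15, -16.07, -23.99, -31.91]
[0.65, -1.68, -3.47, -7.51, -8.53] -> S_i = Random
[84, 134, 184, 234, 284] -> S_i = 84 + 50*i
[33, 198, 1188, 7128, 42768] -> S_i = 33*6^i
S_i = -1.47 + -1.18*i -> [-1.47, -2.65, -3.83, -5.01, -6.19]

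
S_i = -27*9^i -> [-27, -243, -2187, -19683, -177147]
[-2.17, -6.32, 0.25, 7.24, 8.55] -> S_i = Random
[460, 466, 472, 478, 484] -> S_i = 460 + 6*i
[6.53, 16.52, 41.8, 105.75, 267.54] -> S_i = 6.53*2.53^i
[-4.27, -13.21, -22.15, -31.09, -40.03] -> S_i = -4.27 + -8.94*i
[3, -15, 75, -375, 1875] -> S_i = 3*-5^i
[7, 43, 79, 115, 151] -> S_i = 7 + 36*i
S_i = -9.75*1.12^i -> [-9.75, -10.92, -12.23, -13.7, -15.34]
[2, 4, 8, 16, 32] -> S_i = 2*2^i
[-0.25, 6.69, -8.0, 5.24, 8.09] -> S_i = Random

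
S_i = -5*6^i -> [-5, -30, -180, -1080, -6480]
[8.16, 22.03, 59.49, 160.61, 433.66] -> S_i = 8.16*2.70^i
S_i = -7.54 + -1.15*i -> [-7.54, -8.69, -9.84, -10.99, -12.14]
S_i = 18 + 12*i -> [18, 30, 42, 54, 66]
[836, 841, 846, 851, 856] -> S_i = 836 + 5*i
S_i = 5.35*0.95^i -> [5.35, 5.08, 4.83, 4.59, 4.36]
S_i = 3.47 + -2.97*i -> [3.47, 0.5, -2.47, -5.44, -8.41]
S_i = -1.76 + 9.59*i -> [-1.76, 7.83, 17.42, 27.01, 36.6]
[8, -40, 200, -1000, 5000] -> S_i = 8*-5^i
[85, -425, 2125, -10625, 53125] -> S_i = 85*-5^i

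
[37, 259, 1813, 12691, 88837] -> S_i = 37*7^i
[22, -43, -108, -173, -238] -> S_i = 22 + -65*i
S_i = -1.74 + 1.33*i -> [-1.74, -0.41, 0.92, 2.25, 3.58]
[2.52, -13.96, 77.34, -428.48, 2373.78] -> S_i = 2.52*(-5.54)^i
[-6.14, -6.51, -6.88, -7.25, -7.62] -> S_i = -6.14 + -0.37*i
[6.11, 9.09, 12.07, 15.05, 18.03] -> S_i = 6.11 + 2.98*i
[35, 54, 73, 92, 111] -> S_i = 35 + 19*i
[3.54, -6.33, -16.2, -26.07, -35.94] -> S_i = 3.54 + -9.87*i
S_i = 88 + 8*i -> [88, 96, 104, 112, 120]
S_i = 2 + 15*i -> [2, 17, 32, 47, 62]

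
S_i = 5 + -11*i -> [5, -6, -17, -28, -39]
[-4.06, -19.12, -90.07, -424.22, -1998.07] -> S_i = -4.06*4.71^i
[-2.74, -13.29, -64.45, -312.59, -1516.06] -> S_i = -2.74*4.85^i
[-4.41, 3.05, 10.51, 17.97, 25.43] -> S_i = -4.41 + 7.46*i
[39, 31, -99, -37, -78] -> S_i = Random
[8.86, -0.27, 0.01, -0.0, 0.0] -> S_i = 8.86*(-0.03)^i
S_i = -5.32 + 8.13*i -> [-5.32, 2.81, 10.94, 19.07, 27.2]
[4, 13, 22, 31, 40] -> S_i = 4 + 9*i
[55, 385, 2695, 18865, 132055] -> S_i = 55*7^i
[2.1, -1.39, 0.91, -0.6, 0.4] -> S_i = 2.10*(-0.66)^i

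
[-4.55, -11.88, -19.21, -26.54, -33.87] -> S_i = -4.55 + -7.33*i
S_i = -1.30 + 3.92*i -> [-1.3, 2.62, 6.54, 10.46, 14.38]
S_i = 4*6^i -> [4, 24, 144, 864, 5184]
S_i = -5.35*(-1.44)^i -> [-5.35, 7.7, -11.09, 15.98, -23.0]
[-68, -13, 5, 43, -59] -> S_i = Random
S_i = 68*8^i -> [68, 544, 4352, 34816, 278528]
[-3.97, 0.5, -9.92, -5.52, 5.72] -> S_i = Random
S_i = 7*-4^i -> [7, -28, 112, -448, 1792]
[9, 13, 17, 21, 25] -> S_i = 9 + 4*i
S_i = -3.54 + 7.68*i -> [-3.54, 4.14, 11.82, 19.5, 27.18]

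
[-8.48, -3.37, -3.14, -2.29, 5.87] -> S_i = Random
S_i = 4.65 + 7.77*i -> [4.65, 12.42, 20.19, 27.96, 35.73]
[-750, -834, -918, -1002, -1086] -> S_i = -750 + -84*i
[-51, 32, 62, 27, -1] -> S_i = Random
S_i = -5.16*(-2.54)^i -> [-5.16, 13.11, -33.29, 84.56, -214.78]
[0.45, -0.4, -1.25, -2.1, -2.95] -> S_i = 0.45 + -0.85*i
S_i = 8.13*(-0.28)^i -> [8.13, -2.28, 0.64, -0.18, 0.05]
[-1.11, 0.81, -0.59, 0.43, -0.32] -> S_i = -1.11*(-0.73)^i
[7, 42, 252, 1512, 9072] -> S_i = 7*6^i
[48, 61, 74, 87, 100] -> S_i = 48 + 13*i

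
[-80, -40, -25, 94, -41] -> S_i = Random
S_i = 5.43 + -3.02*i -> [5.43, 2.41, -0.61, -3.63, -6.65]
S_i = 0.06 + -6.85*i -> [0.06, -6.79, -13.64, -20.49, -27.34]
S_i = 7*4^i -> [7, 28, 112, 448, 1792]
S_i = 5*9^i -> [5, 45, 405, 3645, 32805]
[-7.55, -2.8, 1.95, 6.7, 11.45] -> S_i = -7.55 + 4.75*i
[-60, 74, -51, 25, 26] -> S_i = Random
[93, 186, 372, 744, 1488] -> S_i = 93*2^i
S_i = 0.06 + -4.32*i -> [0.06, -4.26, -8.58, -12.9, -17.22]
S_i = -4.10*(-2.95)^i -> [-4.1, 12.1, -35.68, 105.26, -310.51]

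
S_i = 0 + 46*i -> [0, 46, 92, 138, 184]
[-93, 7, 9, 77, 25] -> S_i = Random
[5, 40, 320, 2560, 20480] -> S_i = 5*8^i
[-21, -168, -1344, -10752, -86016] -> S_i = -21*8^i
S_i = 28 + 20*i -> [28, 48, 68, 88, 108]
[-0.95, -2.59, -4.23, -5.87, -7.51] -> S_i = -0.95 + -1.64*i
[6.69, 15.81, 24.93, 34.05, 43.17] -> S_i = 6.69 + 9.12*i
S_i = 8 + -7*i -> [8, 1, -6, -13, -20]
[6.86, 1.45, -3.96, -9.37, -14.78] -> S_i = 6.86 + -5.41*i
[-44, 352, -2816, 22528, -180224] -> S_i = -44*-8^i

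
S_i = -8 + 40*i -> [-8, 32, 72, 112, 152]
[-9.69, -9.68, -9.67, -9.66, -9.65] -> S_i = -9.69 + 0.01*i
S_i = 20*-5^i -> [20, -100, 500, -2500, 12500]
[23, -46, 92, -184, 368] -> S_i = 23*-2^i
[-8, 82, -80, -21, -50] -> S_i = Random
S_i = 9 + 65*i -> [9, 74, 139, 204, 269]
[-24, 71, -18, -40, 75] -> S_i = Random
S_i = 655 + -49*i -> [655, 606, 557, 508, 459]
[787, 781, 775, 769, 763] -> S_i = 787 + -6*i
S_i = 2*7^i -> [2, 14, 98, 686, 4802]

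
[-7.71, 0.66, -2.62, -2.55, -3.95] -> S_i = Random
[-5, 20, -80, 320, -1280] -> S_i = -5*-4^i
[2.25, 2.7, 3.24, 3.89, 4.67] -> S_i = 2.25*1.20^i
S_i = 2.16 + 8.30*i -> [2.16, 10.46, 18.76, 27.06, 35.36]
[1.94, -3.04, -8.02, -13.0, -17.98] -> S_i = 1.94 + -4.98*i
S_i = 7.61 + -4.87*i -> [7.61, 2.74, -2.13, -7.0, -11.87]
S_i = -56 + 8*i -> [-56, -48, -40, -32, -24]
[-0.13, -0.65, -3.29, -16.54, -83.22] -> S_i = -0.13*5.03^i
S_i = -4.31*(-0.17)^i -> [-4.31, 0.73, -0.12, 0.02, -0.0]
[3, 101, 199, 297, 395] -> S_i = 3 + 98*i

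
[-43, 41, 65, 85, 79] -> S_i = Random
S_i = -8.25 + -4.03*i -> [-8.25, -12.28, -16.31, -20.34, -24.37]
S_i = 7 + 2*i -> [7, 9, 11, 13, 15]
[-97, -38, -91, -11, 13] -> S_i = Random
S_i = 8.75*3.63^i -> [8.75, 31.76, 115.3, 418.53, 1519.27]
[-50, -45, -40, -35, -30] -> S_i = -50 + 5*i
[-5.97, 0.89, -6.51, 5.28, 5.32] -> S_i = Random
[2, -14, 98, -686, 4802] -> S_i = 2*-7^i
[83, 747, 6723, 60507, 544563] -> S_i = 83*9^i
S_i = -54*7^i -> [-54, -378, -2646, -18522, -129654]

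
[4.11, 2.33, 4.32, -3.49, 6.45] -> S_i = Random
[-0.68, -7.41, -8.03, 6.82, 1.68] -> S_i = Random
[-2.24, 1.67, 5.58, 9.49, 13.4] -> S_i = -2.24 + 3.91*i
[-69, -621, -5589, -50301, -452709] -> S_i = -69*9^i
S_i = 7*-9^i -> [7, -63, 567, -5103, 45927]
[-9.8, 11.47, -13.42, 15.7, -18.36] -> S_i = -9.80*(-1.17)^i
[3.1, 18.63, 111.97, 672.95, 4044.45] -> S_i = 3.10*6.01^i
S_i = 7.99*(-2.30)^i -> [7.99, -18.38, 42.27, -97.21, 223.59]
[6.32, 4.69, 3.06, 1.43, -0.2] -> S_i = 6.32 + -1.63*i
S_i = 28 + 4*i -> [28, 32, 36, 40, 44]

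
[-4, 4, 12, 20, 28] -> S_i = -4 + 8*i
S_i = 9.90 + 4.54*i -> [9.9, 14.44, 18.98, 23.52, 28.06]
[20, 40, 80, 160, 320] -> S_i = 20*2^i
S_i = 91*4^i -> [91, 364, 1456, 5824, 23296]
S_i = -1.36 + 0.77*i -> [-1.36, -0.59, 0.18, 0.95, 1.72]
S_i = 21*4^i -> [21, 84, 336, 1344, 5376]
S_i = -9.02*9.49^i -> [-9.02, -85.6, -812.34, -7709.13, -73159.61]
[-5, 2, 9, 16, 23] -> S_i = -5 + 7*i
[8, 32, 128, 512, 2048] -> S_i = 8*4^i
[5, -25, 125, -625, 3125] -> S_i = 5*-5^i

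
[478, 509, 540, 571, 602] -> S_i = 478 + 31*i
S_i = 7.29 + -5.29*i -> [7.29, 2.0, -3.29, -8.58, -13.87]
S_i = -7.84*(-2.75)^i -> [-7.84, 21.56, -59.29, 163.05, -448.38]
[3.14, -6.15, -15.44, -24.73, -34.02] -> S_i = 3.14 + -9.29*i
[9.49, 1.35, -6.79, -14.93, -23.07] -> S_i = 9.49 + -8.14*i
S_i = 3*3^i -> [3, 9, 27, 81, 243]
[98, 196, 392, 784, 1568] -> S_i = 98*2^i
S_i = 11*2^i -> [11, 22, 44, 88, 176]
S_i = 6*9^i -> [6, 54, 486, 4374, 39366]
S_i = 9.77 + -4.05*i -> [9.77, 5.72, 1.67, -2.38, -6.43]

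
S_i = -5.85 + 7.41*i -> [-5.85, 1.56, 8.97, 16.38, 23.79]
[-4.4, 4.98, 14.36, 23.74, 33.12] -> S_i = -4.40 + 9.38*i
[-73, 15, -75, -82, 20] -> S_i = Random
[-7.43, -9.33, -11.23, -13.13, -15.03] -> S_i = -7.43 + -1.90*i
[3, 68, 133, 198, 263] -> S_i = 3 + 65*i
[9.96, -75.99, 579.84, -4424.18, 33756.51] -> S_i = 9.96*(-7.63)^i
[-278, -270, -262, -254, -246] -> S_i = -278 + 8*i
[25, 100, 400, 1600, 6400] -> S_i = 25*4^i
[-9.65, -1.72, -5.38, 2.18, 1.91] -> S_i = Random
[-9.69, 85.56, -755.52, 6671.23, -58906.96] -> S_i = -9.69*(-8.83)^i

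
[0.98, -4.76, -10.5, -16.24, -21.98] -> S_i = 0.98 + -5.74*i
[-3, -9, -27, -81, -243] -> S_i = -3*3^i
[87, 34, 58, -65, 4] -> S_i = Random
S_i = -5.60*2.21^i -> [-5.6, -12.38, -27.35, -60.45, -133.58]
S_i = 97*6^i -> [97, 582, 3492, 20952, 125712]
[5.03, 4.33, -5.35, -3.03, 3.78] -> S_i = Random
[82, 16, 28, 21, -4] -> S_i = Random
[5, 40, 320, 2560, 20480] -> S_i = 5*8^i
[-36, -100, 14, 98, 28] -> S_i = Random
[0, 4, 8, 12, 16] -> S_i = 0 + 4*i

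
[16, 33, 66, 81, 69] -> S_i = Random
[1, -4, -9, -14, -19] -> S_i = 1 + -5*i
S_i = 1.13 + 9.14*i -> [1.13, 10.27, 19.41, 28.55, 37.69]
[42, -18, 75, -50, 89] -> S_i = Random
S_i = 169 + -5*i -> [169, 164, 159, 154, 149]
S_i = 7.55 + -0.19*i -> [7.55, 7.36, 7.17, 6.98, 6.79]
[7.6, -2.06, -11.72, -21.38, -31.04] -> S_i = 7.60 + -9.66*i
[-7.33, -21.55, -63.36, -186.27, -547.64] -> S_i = -7.33*2.94^i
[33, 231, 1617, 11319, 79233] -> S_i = 33*7^i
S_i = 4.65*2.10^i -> [4.65, 9.76, 20.51, 43.06, 90.43]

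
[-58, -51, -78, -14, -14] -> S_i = Random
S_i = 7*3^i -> [7, 21, 63, 189, 567]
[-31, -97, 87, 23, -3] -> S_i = Random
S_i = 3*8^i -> [3, 24, 192, 1536, 12288]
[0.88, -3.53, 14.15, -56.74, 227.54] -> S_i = 0.88*(-4.01)^i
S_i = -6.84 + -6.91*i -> [-6.84, -13.75, -20.66, -27.57, -34.48]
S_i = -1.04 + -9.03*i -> [-1.04, -10.07, -19.1, -28.13, -37.16]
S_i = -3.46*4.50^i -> [-3.46, -15.57, -70.06, -315.29, -1418.82]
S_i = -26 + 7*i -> [-26, -19, -12, -5, 2]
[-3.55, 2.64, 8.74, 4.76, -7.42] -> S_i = Random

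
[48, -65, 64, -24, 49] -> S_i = Random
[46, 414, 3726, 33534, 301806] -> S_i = 46*9^i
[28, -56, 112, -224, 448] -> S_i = 28*-2^i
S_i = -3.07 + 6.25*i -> [-3.07, 3.18, 9.43, 15.68, 21.93]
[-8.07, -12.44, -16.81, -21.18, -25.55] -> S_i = -8.07 + -4.37*i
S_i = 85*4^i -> [85, 340, 1360, 5440, 21760]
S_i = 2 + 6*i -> [2, 8, 14, 20, 26]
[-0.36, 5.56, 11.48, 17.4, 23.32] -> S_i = -0.36 + 5.92*i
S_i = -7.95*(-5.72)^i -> [-7.95, 45.47, -260.11, 1487.84, -8510.42]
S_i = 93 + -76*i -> [93, 17, -59, -135, -211]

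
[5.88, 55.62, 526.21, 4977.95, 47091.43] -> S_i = 5.88*9.46^i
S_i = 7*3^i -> [7, 21, 63, 189, 567]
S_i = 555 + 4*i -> [555, 559, 563, 567, 571]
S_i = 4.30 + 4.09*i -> [4.3, 8.39, 12.48, 16.57, 20.66]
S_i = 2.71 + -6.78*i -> [2.71, -4.07, -10.85, -17.63, -24.41]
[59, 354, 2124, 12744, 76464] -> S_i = 59*6^i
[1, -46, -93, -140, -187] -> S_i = 1 + -47*i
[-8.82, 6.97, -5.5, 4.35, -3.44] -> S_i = -8.82*(-0.79)^i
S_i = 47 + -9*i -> [47, 38, 29, 20, 11]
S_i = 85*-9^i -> [85, -765, 6885, -61965, 557685]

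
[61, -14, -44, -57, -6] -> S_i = Random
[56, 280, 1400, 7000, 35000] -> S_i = 56*5^i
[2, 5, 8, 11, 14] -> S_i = 2 + 3*i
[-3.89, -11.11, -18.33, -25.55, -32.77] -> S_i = -3.89 + -7.22*i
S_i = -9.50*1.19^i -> [-9.5, -11.3, -13.45, -16.01, -19.05]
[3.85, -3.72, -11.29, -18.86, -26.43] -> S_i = 3.85 + -7.57*i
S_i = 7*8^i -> [7, 56, 448, 3584, 28672]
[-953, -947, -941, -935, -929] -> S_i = -953 + 6*i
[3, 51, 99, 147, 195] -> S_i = 3 + 48*i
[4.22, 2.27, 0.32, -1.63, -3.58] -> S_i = 4.22 + -1.95*i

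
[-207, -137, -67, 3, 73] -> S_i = -207 + 70*i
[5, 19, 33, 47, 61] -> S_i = 5 + 14*i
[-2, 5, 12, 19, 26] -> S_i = -2 + 7*i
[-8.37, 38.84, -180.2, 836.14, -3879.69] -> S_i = -8.37*(-4.64)^i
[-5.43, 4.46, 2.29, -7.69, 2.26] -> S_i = Random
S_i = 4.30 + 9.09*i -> [4.3, 13.39, 22.48, 31.57, 40.66]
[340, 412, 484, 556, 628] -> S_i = 340 + 72*i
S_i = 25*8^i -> [25, 200, 1600, 12800, 102400]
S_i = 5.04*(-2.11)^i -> [5.04, -10.63, 22.44, -47.35, 99.9]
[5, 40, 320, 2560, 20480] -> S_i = 5*8^i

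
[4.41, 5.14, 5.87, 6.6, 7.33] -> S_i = 4.41 + 0.73*i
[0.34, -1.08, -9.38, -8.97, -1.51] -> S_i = Random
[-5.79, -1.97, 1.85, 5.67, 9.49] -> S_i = -5.79 + 3.82*i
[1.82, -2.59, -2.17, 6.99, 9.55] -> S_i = Random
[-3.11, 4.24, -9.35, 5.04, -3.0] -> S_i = Random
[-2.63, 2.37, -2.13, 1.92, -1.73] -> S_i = -2.63*(-0.90)^i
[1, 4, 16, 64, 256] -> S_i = 1*4^i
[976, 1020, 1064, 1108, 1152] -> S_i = 976 + 44*i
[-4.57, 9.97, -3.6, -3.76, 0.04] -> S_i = Random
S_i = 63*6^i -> [63, 378, 2268, 13608, 81648]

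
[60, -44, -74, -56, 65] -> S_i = Random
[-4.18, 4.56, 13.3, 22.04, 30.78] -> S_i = -4.18 + 8.74*i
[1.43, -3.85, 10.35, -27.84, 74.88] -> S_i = 1.43*(-2.69)^i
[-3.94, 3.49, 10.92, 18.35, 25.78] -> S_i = -3.94 + 7.43*i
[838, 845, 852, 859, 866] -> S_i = 838 + 7*i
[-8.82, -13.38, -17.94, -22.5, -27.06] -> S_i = -8.82 + -4.56*i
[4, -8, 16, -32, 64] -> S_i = 4*-2^i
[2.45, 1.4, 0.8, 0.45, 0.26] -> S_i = 2.45*0.57^i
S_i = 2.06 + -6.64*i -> [2.06, -4.58, -11.22, -17.86, -24.5]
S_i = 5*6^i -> [5, 30, 180, 1080, 6480]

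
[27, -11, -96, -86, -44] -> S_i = Random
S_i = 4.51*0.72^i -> [4.51, 3.25, 2.34, 1.68, 1.21]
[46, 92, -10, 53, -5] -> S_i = Random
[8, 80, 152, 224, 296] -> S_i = 8 + 72*i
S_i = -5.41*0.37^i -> [-5.41, -2.0, -0.74, -0.27, -0.1]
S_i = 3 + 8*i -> [3, 11, 19, 27, 35]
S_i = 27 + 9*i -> [27, 36, 45, 54, 63]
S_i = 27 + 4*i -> [27, 31, 35, 39, 43]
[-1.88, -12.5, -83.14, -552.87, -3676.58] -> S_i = -1.88*6.65^i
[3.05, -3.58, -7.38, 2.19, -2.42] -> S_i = Random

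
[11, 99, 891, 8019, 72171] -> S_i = 11*9^i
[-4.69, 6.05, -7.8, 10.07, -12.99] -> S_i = -4.69*(-1.29)^i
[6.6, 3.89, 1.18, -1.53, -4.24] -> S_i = 6.60 + -2.71*i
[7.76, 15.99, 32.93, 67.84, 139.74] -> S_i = 7.76*2.06^i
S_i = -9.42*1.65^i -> [-9.42, -15.54, -25.65, -42.32, -69.82]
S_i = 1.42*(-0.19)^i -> [1.42, -0.27, 0.05, -0.01, 0.0]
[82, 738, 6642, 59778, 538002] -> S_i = 82*9^i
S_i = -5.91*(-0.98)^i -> [-5.91, 5.79, -5.68, 5.56, -5.45]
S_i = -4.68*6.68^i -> [-4.68, -31.26, -208.83, -1395.0, -9318.62]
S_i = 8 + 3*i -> [8, 11, 14, 17, 20]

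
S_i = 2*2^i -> [2, 4, 8, 16, 32]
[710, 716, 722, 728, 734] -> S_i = 710 + 6*i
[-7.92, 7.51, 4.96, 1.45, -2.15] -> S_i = Random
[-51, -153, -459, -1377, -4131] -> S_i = -51*3^i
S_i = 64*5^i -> [64, 320, 1600, 8000, 40000]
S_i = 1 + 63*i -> [1, 64, 127, 190, 253]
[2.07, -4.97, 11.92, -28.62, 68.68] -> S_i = 2.07*(-2.40)^i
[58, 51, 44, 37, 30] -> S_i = 58 + -7*i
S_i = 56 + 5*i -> [56, 61, 66, 71, 76]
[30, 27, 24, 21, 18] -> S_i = 30 + -3*i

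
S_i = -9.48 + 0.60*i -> [-9.48, -8.88, -8.28, -7.68, -7.08]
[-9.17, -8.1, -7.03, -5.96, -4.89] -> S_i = -9.17 + 1.07*i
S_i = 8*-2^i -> [8, -16, 32, -64, 128]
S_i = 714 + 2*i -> [714, 716, 718, 720, 722]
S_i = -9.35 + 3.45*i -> [-9.35, -5.9, -2.45, 1.0, 4.45]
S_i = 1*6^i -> [1, 6, 36, 216, 1296]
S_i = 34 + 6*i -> [34, 40, 46, 52, 58]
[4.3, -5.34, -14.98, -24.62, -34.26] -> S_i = 4.30 + -9.64*i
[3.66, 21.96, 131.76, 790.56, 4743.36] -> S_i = 3.66*6.00^i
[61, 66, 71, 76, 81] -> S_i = 61 + 5*i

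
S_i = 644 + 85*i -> [644, 729, 814, 899, 984]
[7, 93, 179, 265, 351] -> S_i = 7 + 86*i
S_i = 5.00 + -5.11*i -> [5.0, -0.11, -5.22, -10.33, -15.44]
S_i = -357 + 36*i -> [-357, -321, -285, -249, -213]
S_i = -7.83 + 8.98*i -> [-7.83, 1.15, 10.13, 19.11, 28.09]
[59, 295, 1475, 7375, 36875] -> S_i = 59*5^i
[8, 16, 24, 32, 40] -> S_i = 8 + 8*i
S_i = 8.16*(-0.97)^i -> [8.16, -7.92, 7.68, -7.45, 7.22]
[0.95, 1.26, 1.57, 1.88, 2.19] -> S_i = 0.95 + 0.31*i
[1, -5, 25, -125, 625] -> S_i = 1*-5^i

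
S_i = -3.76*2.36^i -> [-3.76, -8.87, -20.94, -49.42, -116.64]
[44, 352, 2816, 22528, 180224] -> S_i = 44*8^i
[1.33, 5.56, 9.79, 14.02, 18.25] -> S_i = 1.33 + 4.23*i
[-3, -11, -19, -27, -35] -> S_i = -3 + -8*i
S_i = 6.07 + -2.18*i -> [6.07, 3.89, 1.71, -0.47, -2.65]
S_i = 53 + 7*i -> [53, 60, 67, 74, 81]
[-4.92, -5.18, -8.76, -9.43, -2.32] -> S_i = Random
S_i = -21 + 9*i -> [-21, -12, -3, 6, 15]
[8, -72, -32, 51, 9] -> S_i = Random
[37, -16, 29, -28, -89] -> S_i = Random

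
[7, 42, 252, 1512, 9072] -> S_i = 7*6^i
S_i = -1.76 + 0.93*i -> [-1.76, -0.83, 0.1, 1.03, 1.96]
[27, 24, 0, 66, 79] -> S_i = Random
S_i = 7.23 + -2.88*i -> [7.23, 4.35, 1.47, -1.41, -4.29]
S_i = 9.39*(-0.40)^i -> [9.39, -3.76, 1.5, -0.6, 0.24]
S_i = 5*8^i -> [5, 40, 320, 2560, 20480]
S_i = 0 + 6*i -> [0, 6, 12, 18, 24]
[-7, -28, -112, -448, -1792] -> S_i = -7*4^i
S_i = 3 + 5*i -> [3, 8, 13, 18, 23]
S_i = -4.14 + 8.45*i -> [-4.14, 4.31, 12.76, 21.21, 29.66]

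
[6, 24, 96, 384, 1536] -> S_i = 6*4^i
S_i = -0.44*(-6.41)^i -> [-0.44, 2.82, -18.08, 115.88, -742.82]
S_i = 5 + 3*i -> [5, 8, 11, 14, 17]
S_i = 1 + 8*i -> [1, 9, 17, 25, 33]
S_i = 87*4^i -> [87, 348, 1392, 5568, 22272]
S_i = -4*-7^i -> [-4, 28, -196, 1372, -9604]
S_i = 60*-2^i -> [60, -120, 240, -480, 960]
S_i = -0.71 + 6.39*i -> [-0.71, 5.68, 12.07, 18.46, 24.85]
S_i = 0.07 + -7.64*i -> [0.07, -7.57, -15.21, -22.85, -30.49]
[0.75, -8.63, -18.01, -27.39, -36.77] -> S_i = 0.75 + -9.38*i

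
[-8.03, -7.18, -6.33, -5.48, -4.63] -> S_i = -8.03 + 0.85*i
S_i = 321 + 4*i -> [321, 325, 329, 333, 337]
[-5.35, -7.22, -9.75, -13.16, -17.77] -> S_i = -5.35*1.35^i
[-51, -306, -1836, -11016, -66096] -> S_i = -51*6^i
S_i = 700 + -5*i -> [700, 695, 690, 685, 680]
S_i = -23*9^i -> [-23, -207, -1863, -16767, -150903]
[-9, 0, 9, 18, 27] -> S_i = -9 + 9*i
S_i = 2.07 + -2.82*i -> [2.07, -0.75, -3.57, -6.39, -9.21]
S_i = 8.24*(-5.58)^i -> [8.24, -45.98, 256.56, -1431.63, 7988.48]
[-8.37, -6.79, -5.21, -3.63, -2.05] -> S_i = -8.37 + 1.58*i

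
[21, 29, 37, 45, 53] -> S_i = 21 + 8*i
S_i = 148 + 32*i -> [148, 180, 212, 244, 276]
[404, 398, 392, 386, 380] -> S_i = 404 + -6*i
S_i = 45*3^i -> [45, 135, 405, 1215, 3645]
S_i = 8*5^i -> [8, 40, 200, 1000, 5000]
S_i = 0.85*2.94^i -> [0.85, 2.5, 7.35, 21.6, 63.51]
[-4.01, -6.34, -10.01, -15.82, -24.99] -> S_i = -4.01*1.58^i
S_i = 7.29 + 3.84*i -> [7.29, 11.13, 14.97, 18.81, 22.65]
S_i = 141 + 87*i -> [141, 228, 315, 402, 489]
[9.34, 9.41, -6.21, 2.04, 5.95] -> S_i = Random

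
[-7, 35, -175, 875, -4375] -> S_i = -7*-5^i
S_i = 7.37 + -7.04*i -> [7.37, 0.33, -6.71, -13.75, -20.79]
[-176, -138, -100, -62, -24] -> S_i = -176 + 38*i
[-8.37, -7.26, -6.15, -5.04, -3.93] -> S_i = -8.37 + 1.11*i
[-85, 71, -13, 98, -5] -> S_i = Random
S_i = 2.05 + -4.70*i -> [2.05, -2.65, -7.35, -12.05, -16.75]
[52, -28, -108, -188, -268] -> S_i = 52 + -80*i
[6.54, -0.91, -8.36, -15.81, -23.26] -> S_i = 6.54 + -7.45*i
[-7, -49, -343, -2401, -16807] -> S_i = -7*7^i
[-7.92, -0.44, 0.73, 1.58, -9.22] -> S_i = Random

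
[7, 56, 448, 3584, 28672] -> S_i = 7*8^i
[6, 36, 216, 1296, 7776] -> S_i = 6*6^i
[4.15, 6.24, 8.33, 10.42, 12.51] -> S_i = 4.15 + 2.09*i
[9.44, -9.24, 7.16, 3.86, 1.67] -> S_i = Random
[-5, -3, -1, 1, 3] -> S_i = -5 + 2*i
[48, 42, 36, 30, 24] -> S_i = 48 + -6*i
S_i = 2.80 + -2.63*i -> [2.8, 0.17, -2.46, -5.09, -7.72]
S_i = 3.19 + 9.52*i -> [3.19, 12.71, 22.23, 31.75, 41.27]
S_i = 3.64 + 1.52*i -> [3.64, 5.16, 6.68, 8.2, 9.72]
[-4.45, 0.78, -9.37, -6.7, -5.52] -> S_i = Random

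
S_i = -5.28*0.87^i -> [-5.28, -4.59, -4.0, -3.48, -3.02]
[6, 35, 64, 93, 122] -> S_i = 6 + 29*i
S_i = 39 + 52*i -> [39, 91, 143, 195, 247]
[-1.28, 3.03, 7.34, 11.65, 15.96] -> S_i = -1.28 + 4.31*i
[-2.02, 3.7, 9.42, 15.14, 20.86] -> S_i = -2.02 + 5.72*i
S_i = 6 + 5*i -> [6, 11, 16, 21, 26]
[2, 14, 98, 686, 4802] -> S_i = 2*7^i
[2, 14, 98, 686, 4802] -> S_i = 2*7^i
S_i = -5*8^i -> [-5, -40, -320, -2560, -20480]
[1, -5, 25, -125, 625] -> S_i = 1*-5^i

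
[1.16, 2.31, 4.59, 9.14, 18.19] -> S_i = 1.16*1.99^i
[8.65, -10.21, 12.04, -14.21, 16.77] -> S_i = 8.65*(-1.18)^i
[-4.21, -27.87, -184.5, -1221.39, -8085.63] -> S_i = -4.21*6.62^i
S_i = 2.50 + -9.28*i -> [2.5, -6.78, -16.06, -25.34, -34.62]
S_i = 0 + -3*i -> [0, -3, -6, -9, -12]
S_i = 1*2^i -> [1, 2, 4, 8, 16]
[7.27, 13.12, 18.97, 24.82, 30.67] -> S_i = 7.27 + 5.85*i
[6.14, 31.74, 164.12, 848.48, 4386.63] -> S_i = 6.14*5.17^i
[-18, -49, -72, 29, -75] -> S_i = Random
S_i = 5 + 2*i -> [5, 7, 9, 11, 13]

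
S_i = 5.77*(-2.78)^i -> [5.77, -16.04, 44.59, -123.97, 344.63]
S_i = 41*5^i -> [41, 205, 1025, 5125, 25625]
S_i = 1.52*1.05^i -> [1.52, 1.6, 1.68, 1.76, 1.85]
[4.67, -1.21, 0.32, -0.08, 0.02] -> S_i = 4.67*(-0.26)^i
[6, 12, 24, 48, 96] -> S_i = 6*2^i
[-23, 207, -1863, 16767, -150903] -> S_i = -23*-9^i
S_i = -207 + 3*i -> [-207, -204, -201, -198, -195]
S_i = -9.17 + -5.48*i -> [-9.17, -14.65, -20.13, -25.61, -31.09]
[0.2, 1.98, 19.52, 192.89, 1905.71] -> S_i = 0.20*9.88^i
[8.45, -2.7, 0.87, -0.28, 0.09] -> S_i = 8.45*(-0.32)^i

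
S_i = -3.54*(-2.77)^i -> [-3.54, 9.81, -27.16, 75.24, -208.41]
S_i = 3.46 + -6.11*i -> [3.46, -2.65, -8.76, -14.87, -20.98]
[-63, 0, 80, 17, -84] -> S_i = Random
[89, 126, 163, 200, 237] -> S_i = 89 + 37*i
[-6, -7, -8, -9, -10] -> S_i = -6 + -1*i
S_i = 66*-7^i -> [66, -462, 3234, -22638, 158466]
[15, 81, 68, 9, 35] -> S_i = Random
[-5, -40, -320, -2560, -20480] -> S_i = -5*8^i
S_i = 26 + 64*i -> [26, 90, 154, 218, 282]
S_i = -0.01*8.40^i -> [-0.01, -0.08, -0.71, -5.93, -49.79]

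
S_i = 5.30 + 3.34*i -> [5.3, 8.64, 11.98, 15.32, 18.66]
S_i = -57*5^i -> [-57, -285, -1425, -7125, -35625]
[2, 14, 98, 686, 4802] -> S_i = 2*7^i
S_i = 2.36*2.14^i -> [2.36, 5.05, 10.81, 23.13, 49.5]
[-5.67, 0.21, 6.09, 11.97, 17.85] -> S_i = -5.67 + 5.88*i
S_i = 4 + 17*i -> [4, 21, 38, 55, 72]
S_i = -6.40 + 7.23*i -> [-6.4, 0.83, 8.06, 15.29, 22.52]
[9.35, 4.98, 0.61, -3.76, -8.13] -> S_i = 9.35 + -4.37*i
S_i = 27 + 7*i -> [27, 34, 41, 48, 55]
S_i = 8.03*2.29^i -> [8.03, 18.39, 42.11, 96.43, 220.83]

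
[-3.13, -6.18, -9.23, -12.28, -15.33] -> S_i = -3.13 + -3.05*i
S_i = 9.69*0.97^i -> [9.69, 9.4, 9.12, 8.84, 8.58]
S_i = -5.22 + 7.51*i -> [-5.22, 2.29, 9.8, 17.31, 24.82]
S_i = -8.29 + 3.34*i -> [-8.29, -4.95, -1.61, 1.73, 5.07]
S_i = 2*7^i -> [2, 14, 98, 686, 4802]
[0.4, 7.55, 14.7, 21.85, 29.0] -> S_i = 0.40 + 7.15*i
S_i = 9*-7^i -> [9, -63, 441, -3087, 21609]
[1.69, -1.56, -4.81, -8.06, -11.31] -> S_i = 1.69 + -3.25*i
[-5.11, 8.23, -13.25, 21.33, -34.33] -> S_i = -5.11*(-1.61)^i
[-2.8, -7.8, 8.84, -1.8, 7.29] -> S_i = Random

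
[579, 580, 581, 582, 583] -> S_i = 579 + 1*i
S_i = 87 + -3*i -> [87, 84, 81, 78, 75]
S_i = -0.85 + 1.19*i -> [-0.85, 0.34, 1.53, 2.72, 3.91]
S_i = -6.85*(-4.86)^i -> [-6.85, 33.29, -161.79, 786.32, -3821.52]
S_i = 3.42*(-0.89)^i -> [3.42, -3.04, 2.71, -2.41, 2.15]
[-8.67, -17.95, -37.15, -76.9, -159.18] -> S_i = -8.67*2.07^i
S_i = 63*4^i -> [63, 252, 1008, 4032, 16128]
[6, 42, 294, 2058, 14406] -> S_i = 6*7^i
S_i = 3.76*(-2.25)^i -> [3.76, -8.46, 19.04, -42.83, 96.36]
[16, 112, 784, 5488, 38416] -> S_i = 16*7^i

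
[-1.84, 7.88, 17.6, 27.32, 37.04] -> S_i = -1.84 + 9.72*i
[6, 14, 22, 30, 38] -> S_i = 6 + 8*i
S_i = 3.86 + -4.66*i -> [3.86, -0.8, -5.46, -10.12, -14.78]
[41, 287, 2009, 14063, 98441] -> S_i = 41*7^i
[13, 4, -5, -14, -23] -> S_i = 13 + -9*i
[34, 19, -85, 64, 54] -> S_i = Random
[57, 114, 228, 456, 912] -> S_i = 57*2^i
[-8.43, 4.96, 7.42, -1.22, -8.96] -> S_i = Random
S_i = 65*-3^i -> [65, -195, 585, -1755, 5265]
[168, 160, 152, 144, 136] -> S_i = 168 + -8*i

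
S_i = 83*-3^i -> [83, -249, 747, -2241, 6723]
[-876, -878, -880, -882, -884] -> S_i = -876 + -2*i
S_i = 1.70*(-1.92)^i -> [1.7, -3.26, 6.27, -12.03, 23.1]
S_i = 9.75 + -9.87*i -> [9.75, -0.12, -9.99, -19.86, -29.73]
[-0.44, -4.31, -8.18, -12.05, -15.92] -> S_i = -0.44 + -3.87*i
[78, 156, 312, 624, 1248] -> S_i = 78*2^i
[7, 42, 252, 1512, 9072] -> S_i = 7*6^i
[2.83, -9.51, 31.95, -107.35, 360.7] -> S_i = 2.83*(-3.36)^i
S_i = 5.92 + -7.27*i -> [5.92, -1.35, -8.62, -15.89, -23.16]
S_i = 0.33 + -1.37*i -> [0.33, -1.04, -2.41, -3.78, -5.15]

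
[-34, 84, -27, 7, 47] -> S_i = Random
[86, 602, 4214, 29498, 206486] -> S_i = 86*7^i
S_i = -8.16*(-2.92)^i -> [-8.16, 23.83, -69.58, 203.16, -593.23]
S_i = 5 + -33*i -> [5, -28, -61, -94, -127]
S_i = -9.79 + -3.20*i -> [-9.79, -12.99, -16.19, -19.39, -22.59]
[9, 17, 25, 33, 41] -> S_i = 9 + 8*i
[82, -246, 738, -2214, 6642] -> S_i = 82*-3^i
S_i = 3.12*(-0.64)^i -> [3.12, -2.0, 1.28, -0.82, 0.52]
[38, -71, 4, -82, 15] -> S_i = Random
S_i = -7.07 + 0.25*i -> [-7.07, -6.82, -6.57, -6.32, -6.07]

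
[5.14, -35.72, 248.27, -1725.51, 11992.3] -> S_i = 5.14*(-6.95)^i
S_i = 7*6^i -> [7, 42, 252, 1512, 9072]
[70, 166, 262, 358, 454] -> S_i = 70 + 96*i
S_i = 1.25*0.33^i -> [1.25, 0.41, 0.14, 0.04, 0.01]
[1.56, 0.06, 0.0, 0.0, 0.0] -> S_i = 1.56*0.04^i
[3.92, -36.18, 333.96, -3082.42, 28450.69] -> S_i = 3.92*(-9.23)^i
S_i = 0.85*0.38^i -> [0.85, 0.32, 0.12, 0.05, 0.02]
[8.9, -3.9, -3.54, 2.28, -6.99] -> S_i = Random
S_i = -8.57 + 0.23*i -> [-8.57, -8.34, -8.11, -7.88, -7.65]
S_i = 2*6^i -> [2, 12, 72, 432, 2592]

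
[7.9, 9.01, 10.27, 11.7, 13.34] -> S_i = 7.90*1.14^i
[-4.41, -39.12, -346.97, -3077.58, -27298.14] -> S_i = -4.41*8.87^i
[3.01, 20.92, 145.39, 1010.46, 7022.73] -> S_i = 3.01*6.95^i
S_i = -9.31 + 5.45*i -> [-9.31, -3.86, 1.59, 7.04, 12.49]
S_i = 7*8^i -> [7, 56, 448, 3584, 28672]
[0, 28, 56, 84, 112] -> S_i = 0 + 28*i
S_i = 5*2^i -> [5, 10, 20, 40, 80]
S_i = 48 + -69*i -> [48, -21, -90, -159, -228]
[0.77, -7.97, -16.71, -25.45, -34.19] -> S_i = 0.77 + -8.74*i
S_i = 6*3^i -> [6, 18, 54, 162, 486]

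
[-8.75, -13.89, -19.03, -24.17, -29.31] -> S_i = -8.75 + -5.14*i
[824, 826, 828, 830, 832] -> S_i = 824 + 2*i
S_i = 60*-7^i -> [60, -420, 2940, -20580, 144060]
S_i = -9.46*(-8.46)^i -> [-9.46, 80.03, -677.07, 5727.99, -48458.79]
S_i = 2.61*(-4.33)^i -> [2.61, -11.3, 48.93, -211.89, 917.47]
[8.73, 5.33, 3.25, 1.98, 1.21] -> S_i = 8.73*0.61^i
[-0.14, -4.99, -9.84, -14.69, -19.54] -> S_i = -0.14 + -4.85*i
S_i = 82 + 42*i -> [82, 124, 166, 208, 250]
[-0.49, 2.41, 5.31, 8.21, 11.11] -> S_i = -0.49 + 2.90*i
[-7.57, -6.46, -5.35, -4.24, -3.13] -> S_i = -7.57 + 1.11*i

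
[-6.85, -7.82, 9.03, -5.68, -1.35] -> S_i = Random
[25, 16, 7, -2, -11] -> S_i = 25 + -9*i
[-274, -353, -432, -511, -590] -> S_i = -274 + -79*i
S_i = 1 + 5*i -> [1, 6, 11, 16, 21]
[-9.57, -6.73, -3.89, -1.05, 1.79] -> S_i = -9.57 + 2.84*i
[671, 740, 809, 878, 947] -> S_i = 671 + 69*i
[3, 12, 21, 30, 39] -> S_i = 3 + 9*i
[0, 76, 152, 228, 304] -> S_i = 0 + 76*i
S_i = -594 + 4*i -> [-594, -590, -586, -582, -578]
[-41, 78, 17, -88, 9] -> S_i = Random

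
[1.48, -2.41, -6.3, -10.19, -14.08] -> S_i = 1.48 + -3.89*i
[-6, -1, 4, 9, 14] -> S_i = -6 + 5*i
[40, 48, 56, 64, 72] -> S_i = 40 + 8*i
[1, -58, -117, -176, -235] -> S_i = 1 + -59*i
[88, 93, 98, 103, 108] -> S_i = 88 + 5*i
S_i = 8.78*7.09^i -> [8.78, 62.25, 441.35, 3129.2, 22186.02]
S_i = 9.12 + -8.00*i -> [9.12, 1.12, -6.88, -14.88, -22.88]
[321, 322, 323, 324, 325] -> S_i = 321 + 1*i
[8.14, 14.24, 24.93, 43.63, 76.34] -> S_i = 8.14*1.75^i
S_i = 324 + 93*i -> [324, 417, 510, 603, 696]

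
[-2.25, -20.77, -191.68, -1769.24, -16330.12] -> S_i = -2.25*9.23^i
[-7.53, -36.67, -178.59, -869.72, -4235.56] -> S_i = -7.53*4.87^i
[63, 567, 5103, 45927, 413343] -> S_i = 63*9^i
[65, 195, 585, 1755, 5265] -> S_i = 65*3^i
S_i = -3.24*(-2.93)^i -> [-3.24, 9.49, -27.82, 81.5, -238.79]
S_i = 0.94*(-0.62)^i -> [0.94, -0.58, 0.36, -0.22, 0.14]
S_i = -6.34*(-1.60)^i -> [-6.34, 10.14, -16.23, 25.97, -41.55]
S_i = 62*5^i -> [62, 310, 1550, 7750, 38750]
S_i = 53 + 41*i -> [53, 94, 135, 176, 217]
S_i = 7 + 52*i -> [7, 59, 111, 163, 215]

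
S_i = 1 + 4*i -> [1, 5, 9, 13, 17]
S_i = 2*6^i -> [2, 12, 72, 432, 2592]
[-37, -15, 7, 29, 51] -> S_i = -37 + 22*i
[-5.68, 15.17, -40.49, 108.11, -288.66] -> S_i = -5.68*(-2.67)^i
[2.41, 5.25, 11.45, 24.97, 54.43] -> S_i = 2.41*2.18^i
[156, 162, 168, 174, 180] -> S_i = 156 + 6*i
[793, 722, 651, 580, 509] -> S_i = 793 + -71*i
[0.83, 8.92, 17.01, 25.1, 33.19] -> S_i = 0.83 + 8.09*i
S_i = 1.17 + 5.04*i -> [1.17, 6.21, 11.25, 16.29, 21.33]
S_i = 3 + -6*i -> [3, -3, -9, -15, -21]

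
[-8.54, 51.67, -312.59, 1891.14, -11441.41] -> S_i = -8.54*(-6.05)^i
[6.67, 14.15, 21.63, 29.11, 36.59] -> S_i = 6.67 + 7.48*i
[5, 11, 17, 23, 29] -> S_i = 5 + 6*i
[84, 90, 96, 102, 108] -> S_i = 84 + 6*i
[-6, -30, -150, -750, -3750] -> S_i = -6*5^i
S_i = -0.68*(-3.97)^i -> [-0.68, 2.7, -10.72, 42.55, -168.92]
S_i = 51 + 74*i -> [51, 125, 199, 273, 347]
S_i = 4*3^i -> [4, 12, 36, 108, 324]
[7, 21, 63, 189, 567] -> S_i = 7*3^i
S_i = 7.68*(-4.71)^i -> [7.68, -36.17, 170.37, -802.46, 3779.59]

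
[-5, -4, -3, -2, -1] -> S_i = -5 + 1*i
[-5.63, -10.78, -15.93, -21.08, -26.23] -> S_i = -5.63 + -5.15*i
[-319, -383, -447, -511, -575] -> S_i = -319 + -64*i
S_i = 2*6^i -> [2, 12, 72, 432, 2592]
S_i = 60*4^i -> [60, 240, 960, 3840, 15360]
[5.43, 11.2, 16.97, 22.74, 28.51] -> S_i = 5.43 + 5.77*i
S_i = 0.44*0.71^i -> [0.44, 0.31, 0.22, 0.16, 0.11]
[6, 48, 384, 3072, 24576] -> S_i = 6*8^i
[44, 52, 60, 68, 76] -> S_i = 44 + 8*i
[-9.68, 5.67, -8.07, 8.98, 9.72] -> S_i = Random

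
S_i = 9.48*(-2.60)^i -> [9.48, -24.65, 64.08, -166.62, 433.21]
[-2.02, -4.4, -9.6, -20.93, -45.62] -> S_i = -2.02*2.18^i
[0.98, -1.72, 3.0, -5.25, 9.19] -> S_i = 0.98*(-1.75)^i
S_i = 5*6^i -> [5, 30, 180, 1080, 6480]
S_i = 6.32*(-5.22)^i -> [6.32, -32.99, 172.21, -898.94, 4692.44]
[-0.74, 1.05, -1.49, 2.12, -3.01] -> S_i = -0.74*(-1.42)^i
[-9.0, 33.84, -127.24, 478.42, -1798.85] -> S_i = -9.00*(-3.76)^i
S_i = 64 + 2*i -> [64, 66, 68, 70, 72]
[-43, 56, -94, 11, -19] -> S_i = Random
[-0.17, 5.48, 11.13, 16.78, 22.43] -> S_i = -0.17 + 5.65*i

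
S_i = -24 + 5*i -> [-24, -19, -14, -9, -4]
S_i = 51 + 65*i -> [51, 116, 181, 246, 311]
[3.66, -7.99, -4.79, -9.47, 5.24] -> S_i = Random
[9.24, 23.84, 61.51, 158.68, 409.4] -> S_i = 9.24*2.58^i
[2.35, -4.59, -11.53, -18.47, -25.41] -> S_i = 2.35 + -6.94*i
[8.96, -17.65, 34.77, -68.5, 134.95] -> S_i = 8.96*(-1.97)^i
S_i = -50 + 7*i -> [-50, -43, -36, -29, -22]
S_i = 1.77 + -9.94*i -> [1.77, -8.17, -18.11, -28.05, -37.99]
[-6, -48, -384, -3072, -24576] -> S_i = -6*8^i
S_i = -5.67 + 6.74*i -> [-5.67, 1.07, 7.81, 14.55, 21.29]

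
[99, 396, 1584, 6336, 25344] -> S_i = 99*4^i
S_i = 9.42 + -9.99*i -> [9.42, -0.57, -10.56, -20.55, -30.54]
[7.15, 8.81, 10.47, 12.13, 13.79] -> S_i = 7.15 + 1.66*i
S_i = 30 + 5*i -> [30, 35, 40, 45, 50]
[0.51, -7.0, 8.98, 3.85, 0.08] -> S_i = Random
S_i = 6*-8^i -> [6, -48, 384, -3072, 24576]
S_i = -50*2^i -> [-50, -100, -200, -400, -800]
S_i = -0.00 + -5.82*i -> [-0.0, -5.82, -11.64, -17.46, -23.28]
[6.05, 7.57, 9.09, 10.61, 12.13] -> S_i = 6.05 + 1.52*i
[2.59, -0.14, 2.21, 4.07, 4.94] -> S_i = Random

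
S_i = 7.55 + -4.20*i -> [7.55, 3.35, -0.85, -5.05, -9.25]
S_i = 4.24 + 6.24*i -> [4.24, 10.48, 16.72, 22.96, 29.2]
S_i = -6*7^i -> [-6, -42, -294, -2058, -14406]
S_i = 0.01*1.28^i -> [0.01, 0.01, 0.02, 0.02, 0.03]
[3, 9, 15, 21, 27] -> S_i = 3 + 6*i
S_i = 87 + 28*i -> [87, 115, 143, 171, 199]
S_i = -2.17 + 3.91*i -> [-2.17, 1.74, 5.65, 9.56, 13.47]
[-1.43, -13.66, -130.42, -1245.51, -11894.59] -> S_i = -1.43*9.55^i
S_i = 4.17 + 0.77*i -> [4.17, 4.94, 5.71, 6.48, 7.25]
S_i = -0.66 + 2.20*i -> [-0.66, 1.54, 3.74, 5.94, 8.14]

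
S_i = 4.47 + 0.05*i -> [4.47, 4.52, 4.57, 4.62, 4.67]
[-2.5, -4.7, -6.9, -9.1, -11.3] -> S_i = -2.50 + -2.20*i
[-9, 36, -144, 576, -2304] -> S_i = -9*-4^i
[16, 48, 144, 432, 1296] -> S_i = 16*3^i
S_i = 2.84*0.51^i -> [2.84, 1.45, 0.74, 0.38, 0.19]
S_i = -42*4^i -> [-42, -168, -672, -2688, -10752]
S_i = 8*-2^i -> [8, -16, 32, -64, 128]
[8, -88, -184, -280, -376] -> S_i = 8 + -96*i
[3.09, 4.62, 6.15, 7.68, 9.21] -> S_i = 3.09 + 1.53*i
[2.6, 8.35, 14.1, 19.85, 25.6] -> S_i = 2.60 + 5.75*i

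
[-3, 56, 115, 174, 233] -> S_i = -3 + 59*i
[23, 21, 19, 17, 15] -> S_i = 23 + -2*i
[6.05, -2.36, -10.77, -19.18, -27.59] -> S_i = 6.05 + -8.41*i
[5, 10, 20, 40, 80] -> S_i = 5*2^i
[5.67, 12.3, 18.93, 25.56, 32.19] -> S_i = 5.67 + 6.63*i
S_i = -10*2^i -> [-10, -20, -40, -80, -160]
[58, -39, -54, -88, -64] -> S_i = Random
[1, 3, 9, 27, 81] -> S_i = 1*3^i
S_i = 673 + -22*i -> [673, 651, 629, 607, 585]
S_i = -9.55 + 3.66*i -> [-9.55, -5.89, -2.23, 1.43, 5.09]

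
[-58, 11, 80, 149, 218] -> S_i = -58 + 69*i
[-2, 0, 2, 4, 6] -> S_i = -2 + 2*i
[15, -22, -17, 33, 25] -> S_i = Random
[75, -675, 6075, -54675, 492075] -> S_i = 75*-9^i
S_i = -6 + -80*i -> [-6, -86, -166, -246, -326]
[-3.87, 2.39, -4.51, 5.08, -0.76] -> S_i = Random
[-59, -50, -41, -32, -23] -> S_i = -59 + 9*i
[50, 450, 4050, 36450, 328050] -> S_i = 50*9^i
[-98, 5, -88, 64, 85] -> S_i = Random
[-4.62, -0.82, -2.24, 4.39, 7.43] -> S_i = Random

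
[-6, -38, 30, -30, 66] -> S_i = Random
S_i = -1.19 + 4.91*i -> [-1.19, 3.72, 8.63, 13.54, 18.45]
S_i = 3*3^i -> [3, 9, 27, 81, 243]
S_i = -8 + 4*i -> [-8, -4, 0, 4, 8]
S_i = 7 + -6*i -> [7, 1, -5, -11, -17]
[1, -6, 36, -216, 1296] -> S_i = 1*-6^i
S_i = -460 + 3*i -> [-460, -457, -454, -451, -448]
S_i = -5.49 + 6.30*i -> [-5.49, 0.81, 7.11, 13.41, 19.71]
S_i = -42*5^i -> [-42, -210, -1050, -5250, -26250]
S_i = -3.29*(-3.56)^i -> [-3.29, 11.71, -41.7, 148.44, -528.44]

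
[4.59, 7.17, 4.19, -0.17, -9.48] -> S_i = Random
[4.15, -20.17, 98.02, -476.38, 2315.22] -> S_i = 4.15*(-4.86)^i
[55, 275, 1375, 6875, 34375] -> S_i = 55*5^i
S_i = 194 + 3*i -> [194, 197, 200, 203, 206]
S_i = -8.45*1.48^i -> [-8.45, -12.51, -18.51, -27.39, -40.54]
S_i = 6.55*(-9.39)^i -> [6.55, -61.5, 577.53, -5422.98, 50921.79]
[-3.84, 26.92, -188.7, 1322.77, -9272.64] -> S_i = -3.84*(-7.01)^i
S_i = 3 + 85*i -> [3, 88, 173, 258, 343]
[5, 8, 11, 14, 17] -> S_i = 5 + 3*i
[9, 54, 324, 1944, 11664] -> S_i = 9*6^i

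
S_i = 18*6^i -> [18, 108, 648, 3888, 23328]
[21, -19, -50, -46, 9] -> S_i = Random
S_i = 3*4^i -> [3, 12, 48, 192, 768]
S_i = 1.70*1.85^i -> [1.7, 3.14, 5.82, 10.76, 19.91]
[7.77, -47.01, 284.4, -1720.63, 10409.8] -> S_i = 7.77*(-6.05)^i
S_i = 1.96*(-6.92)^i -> [1.96, -13.56, 93.86, -649.49, 4494.49]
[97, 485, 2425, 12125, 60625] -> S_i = 97*5^i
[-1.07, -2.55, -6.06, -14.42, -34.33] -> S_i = -1.07*2.38^i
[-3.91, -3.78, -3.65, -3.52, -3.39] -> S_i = -3.91 + 0.13*i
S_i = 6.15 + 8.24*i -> [6.15, 14.39, 22.63, 30.87, 39.11]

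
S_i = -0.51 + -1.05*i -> [-0.51, -1.56, -2.61, -3.66, -4.71]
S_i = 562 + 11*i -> [562, 573, 584, 595, 606]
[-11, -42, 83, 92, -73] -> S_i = Random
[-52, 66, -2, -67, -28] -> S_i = Random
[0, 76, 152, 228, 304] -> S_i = 0 + 76*i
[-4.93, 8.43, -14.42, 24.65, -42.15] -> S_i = -4.93*(-1.71)^i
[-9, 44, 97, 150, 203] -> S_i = -9 + 53*i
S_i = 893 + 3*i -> [893, 896, 899, 902, 905]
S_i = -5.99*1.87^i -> [-5.99, -11.2, -20.95, -39.17, -73.25]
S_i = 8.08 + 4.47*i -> [8.08, 12.55, 17.02, 21.49, 25.96]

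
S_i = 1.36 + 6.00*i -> [1.36, 7.36, 13.36, 19.36, 25.36]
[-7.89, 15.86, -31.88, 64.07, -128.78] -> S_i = -7.89*(-2.01)^i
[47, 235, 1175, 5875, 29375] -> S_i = 47*5^i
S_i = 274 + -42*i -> [274, 232, 190, 148, 106]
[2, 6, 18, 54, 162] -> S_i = 2*3^i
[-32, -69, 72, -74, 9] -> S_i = Random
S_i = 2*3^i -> [2, 6, 18, 54, 162]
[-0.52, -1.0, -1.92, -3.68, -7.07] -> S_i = -0.52*1.92^i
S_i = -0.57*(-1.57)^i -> [-0.57, 0.89, -1.4, 2.21, -3.46]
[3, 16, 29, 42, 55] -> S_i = 3 + 13*i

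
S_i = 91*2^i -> [91, 182, 364, 728, 1456]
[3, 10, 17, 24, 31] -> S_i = 3 + 7*i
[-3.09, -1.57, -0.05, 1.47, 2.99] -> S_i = -3.09 + 1.52*i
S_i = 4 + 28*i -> [4, 32, 60, 88, 116]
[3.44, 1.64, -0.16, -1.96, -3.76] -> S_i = 3.44 + -1.80*i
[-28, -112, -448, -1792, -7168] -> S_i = -28*4^i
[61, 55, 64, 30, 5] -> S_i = Random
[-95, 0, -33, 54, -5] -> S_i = Random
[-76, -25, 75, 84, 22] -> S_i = Random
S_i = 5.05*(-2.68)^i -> [5.05, -13.53, 36.27, -97.21, 260.51]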